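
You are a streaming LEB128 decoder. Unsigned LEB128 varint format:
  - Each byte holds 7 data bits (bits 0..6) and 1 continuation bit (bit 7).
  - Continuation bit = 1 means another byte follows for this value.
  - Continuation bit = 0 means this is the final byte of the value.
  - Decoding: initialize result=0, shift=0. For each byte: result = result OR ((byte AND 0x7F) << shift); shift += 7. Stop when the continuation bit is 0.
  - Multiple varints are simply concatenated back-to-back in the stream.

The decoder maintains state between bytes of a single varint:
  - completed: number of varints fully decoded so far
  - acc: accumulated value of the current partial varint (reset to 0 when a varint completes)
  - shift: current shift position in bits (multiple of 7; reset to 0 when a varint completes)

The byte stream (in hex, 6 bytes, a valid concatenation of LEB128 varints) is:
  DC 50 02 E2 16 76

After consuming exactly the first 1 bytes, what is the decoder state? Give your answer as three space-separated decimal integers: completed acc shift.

Answer: 0 92 7

Derivation:
byte[0]=0xDC cont=1 payload=0x5C: acc |= 92<<0 -> completed=0 acc=92 shift=7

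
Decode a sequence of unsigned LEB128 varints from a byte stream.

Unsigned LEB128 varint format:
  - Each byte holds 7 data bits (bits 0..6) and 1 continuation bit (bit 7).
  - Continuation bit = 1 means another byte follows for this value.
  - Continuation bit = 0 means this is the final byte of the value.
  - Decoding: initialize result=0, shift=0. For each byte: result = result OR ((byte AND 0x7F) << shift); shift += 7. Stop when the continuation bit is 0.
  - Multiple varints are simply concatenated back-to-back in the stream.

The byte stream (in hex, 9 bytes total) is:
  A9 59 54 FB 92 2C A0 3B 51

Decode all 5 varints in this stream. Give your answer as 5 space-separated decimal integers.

Answer: 11433 84 723323 7584 81

Derivation:
  byte[0]=0xA9 cont=1 payload=0x29=41: acc |= 41<<0 -> acc=41 shift=7
  byte[1]=0x59 cont=0 payload=0x59=89: acc |= 89<<7 -> acc=11433 shift=14 [end]
Varint 1: bytes[0:2] = A9 59 -> value 11433 (2 byte(s))
  byte[2]=0x54 cont=0 payload=0x54=84: acc |= 84<<0 -> acc=84 shift=7 [end]
Varint 2: bytes[2:3] = 54 -> value 84 (1 byte(s))
  byte[3]=0xFB cont=1 payload=0x7B=123: acc |= 123<<0 -> acc=123 shift=7
  byte[4]=0x92 cont=1 payload=0x12=18: acc |= 18<<7 -> acc=2427 shift=14
  byte[5]=0x2C cont=0 payload=0x2C=44: acc |= 44<<14 -> acc=723323 shift=21 [end]
Varint 3: bytes[3:6] = FB 92 2C -> value 723323 (3 byte(s))
  byte[6]=0xA0 cont=1 payload=0x20=32: acc |= 32<<0 -> acc=32 shift=7
  byte[7]=0x3B cont=0 payload=0x3B=59: acc |= 59<<7 -> acc=7584 shift=14 [end]
Varint 4: bytes[6:8] = A0 3B -> value 7584 (2 byte(s))
  byte[8]=0x51 cont=0 payload=0x51=81: acc |= 81<<0 -> acc=81 shift=7 [end]
Varint 5: bytes[8:9] = 51 -> value 81 (1 byte(s))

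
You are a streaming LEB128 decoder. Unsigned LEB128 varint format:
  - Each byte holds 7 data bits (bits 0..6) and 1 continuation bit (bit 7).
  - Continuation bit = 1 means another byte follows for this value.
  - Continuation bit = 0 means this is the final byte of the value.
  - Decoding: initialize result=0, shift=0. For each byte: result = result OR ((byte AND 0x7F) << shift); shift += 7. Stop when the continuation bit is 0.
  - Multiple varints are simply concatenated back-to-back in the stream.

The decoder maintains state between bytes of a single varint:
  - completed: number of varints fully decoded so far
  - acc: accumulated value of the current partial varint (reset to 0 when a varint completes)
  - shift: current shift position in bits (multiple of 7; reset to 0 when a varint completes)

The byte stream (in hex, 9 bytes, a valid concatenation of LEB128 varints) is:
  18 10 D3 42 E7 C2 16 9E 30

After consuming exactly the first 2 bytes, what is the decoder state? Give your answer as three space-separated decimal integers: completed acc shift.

byte[0]=0x18 cont=0 payload=0x18: varint #1 complete (value=24); reset -> completed=1 acc=0 shift=0
byte[1]=0x10 cont=0 payload=0x10: varint #2 complete (value=16); reset -> completed=2 acc=0 shift=0

Answer: 2 0 0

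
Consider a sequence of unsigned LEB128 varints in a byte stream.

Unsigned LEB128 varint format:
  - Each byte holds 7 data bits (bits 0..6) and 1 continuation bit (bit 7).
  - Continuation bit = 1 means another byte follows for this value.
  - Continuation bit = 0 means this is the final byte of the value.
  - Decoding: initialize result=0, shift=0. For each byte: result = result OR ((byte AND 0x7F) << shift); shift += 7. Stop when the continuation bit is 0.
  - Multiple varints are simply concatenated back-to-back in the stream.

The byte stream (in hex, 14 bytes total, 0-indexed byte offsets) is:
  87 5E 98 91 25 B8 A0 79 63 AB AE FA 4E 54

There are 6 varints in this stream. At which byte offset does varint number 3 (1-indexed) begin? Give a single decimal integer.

Answer: 5

Derivation:
  byte[0]=0x87 cont=1 payload=0x07=7: acc |= 7<<0 -> acc=7 shift=7
  byte[1]=0x5E cont=0 payload=0x5E=94: acc |= 94<<7 -> acc=12039 shift=14 [end]
Varint 1: bytes[0:2] = 87 5E -> value 12039 (2 byte(s))
  byte[2]=0x98 cont=1 payload=0x18=24: acc |= 24<<0 -> acc=24 shift=7
  byte[3]=0x91 cont=1 payload=0x11=17: acc |= 17<<7 -> acc=2200 shift=14
  byte[4]=0x25 cont=0 payload=0x25=37: acc |= 37<<14 -> acc=608408 shift=21 [end]
Varint 2: bytes[2:5] = 98 91 25 -> value 608408 (3 byte(s))
  byte[5]=0xB8 cont=1 payload=0x38=56: acc |= 56<<0 -> acc=56 shift=7
  byte[6]=0xA0 cont=1 payload=0x20=32: acc |= 32<<7 -> acc=4152 shift=14
  byte[7]=0x79 cont=0 payload=0x79=121: acc |= 121<<14 -> acc=1986616 shift=21 [end]
Varint 3: bytes[5:8] = B8 A0 79 -> value 1986616 (3 byte(s))
  byte[8]=0x63 cont=0 payload=0x63=99: acc |= 99<<0 -> acc=99 shift=7 [end]
Varint 4: bytes[8:9] = 63 -> value 99 (1 byte(s))
  byte[9]=0xAB cont=1 payload=0x2B=43: acc |= 43<<0 -> acc=43 shift=7
  byte[10]=0xAE cont=1 payload=0x2E=46: acc |= 46<<7 -> acc=5931 shift=14
  byte[11]=0xFA cont=1 payload=0x7A=122: acc |= 122<<14 -> acc=2004779 shift=21
  byte[12]=0x4E cont=0 payload=0x4E=78: acc |= 78<<21 -> acc=165582635 shift=28 [end]
Varint 5: bytes[9:13] = AB AE FA 4E -> value 165582635 (4 byte(s))
  byte[13]=0x54 cont=0 payload=0x54=84: acc |= 84<<0 -> acc=84 shift=7 [end]
Varint 6: bytes[13:14] = 54 -> value 84 (1 byte(s))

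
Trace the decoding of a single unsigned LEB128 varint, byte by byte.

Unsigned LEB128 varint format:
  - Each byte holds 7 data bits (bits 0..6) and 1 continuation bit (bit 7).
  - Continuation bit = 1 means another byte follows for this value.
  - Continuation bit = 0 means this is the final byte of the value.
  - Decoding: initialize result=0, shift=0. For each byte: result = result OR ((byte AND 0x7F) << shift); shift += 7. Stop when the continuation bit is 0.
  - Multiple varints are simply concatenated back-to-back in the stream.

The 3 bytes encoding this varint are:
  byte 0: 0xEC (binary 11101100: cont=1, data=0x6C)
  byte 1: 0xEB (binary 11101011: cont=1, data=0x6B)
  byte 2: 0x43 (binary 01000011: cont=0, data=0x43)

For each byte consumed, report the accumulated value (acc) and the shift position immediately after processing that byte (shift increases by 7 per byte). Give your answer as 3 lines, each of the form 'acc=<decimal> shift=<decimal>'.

byte 0=0xEC: payload=0x6C=108, contrib = 108<<0 = 108; acc -> 108, shift -> 7
byte 1=0xEB: payload=0x6B=107, contrib = 107<<7 = 13696; acc -> 13804, shift -> 14
byte 2=0x43: payload=0x43=67, contrib = 67<<14 = 1097728; acc -> 1111532, shift -> 21

Answer: acc=108 shift=7
acc=13804 shift=14
acc=1111532 shift=21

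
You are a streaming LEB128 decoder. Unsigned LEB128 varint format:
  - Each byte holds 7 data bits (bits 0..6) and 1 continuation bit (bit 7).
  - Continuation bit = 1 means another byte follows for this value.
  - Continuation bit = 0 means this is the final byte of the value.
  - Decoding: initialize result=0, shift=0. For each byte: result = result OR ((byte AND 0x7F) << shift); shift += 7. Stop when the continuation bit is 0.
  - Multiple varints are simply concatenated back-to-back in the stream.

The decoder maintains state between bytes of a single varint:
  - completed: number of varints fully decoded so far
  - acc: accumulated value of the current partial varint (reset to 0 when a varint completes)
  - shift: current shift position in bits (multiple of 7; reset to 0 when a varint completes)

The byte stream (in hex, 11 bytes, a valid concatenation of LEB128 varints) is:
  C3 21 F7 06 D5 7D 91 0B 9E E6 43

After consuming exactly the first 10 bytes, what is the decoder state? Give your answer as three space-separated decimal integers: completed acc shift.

Answer: 4 13086 14

Derivation:
byte[0]=0xC3 cont=1 payload=0x43: acc |= 67<<0 -> completed=0 acc=67 shift=7
byte[1]=0x21 cont=0 payload=0x21: varint #1 complete (value=4291); reset -> completed=1 acc=0 shift=0
byte[2]=0xF7 cont=1 payload=0x77: acc |= 119<<0 -> completed=1 acc=119 shift=7
byte[3]=0x06 cont=0 payload=0x06: varint #2 complete (value=887); reset -> completed=2 acc=0 shift=0
byte[4]=0xD5 cont=1 payload=0x55: acc |= 85<<0 -> completed=2 acc=85 shift=7
byte[5]=0x7D cont=0 payload=0x7D: varint #3 complete (value=16085); reset -> completed=3 acc=0 shift=0
byte[6]=0x91 cont=1 payload=0x11: acc |= 17<<0 -> completed=3 acc=17 shift=7
byte[7]=0x0B cont=0 payload=0x0B: varint #4 complete (value=1425); reset -> completed=4 acc=0 shift=0
byte[8]=0x9E cont=1 payload=0x1E: acc |= 30<<0 -> completed=4 acc=30 shift=7
byte[9]=0xE6 cont=1 payload=0x66: acc |= 102<<7 -> completed=4 acc=13086 shift=14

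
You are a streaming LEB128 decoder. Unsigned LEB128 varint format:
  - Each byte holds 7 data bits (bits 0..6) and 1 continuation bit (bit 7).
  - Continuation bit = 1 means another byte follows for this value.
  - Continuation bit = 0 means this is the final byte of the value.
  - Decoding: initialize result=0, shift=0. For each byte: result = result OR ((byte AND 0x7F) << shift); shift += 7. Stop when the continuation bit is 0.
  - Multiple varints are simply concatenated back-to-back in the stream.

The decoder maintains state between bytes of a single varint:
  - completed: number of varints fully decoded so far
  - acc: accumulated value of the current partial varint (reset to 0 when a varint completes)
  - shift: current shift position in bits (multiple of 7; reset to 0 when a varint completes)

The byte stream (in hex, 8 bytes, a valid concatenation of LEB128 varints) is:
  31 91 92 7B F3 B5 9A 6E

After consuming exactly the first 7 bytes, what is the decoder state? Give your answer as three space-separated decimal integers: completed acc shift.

byte[0]=0x31 cont=0 payload=0x31: varint #1 complete (value=49); reset -> completed=1 acc=0 shift=0
byte[1]=0x91 cont=1 payload=0x11: acc |= 17<<0 -> completed=1 acc=17 shift=7
byte[2]=0x92 cont=1 payload=0x12: acc |= 18<<7 -> completed=1 acc=2321 shift=14
byte[3]=0x7B cont=0 payload=0x7B: varint #2 complete (value=2017553); reset -> completed=2 acc=0 shift=0
byte[4]=0xF3 cont=1 payload=0x73: acc |= 115<<0 -> completed=2 acc=115 shift=7
byte[5]=0xB5 cont=1 payload=0x35: acc |= 53<<7 -> completed=2 acc=6899 shift=14
byte[6]=0x9A cont=1 payload=0x1A: acc |= 26<<14 -> completed=2 acc=432883 shift=21

Answer: 2 432883 21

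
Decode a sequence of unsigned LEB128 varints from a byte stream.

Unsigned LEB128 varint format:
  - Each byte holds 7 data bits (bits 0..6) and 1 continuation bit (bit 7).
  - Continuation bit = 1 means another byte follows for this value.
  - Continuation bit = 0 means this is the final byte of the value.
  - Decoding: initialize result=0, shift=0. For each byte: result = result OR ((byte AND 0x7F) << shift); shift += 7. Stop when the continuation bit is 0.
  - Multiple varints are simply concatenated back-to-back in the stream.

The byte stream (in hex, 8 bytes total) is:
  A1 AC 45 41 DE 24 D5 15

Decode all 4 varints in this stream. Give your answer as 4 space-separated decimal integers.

  byte[0]=0xA1 cont=1 payload=0x21=33: acc |= 33<<0 -> acc=33 shift=7
  byte[1]=0xAC cont=1 payload=0x2C=44: acc |= 44<<7 -> acc=5665 shift=14
  byte[2]=0x45 cont=0 payload=0x45=69: acc |= 69<<14 -> acc=1136161 shift=21 [end]
Varint 1: bytes[0:3] = A1 AC 45 -> value 1136161 (3 byte(s))
  byte[3]=0x41 cont=0 payload=0x41=65: acc |= 65<<0 -> acc=65 shift=7 [end]
Varint 2: bytes[3:4] = 41 -> value 65 (1 byte(s))
  byte[4]=0xDE cont=1 payload=0x5E=94: acc |= 94<<0 -> acc=94 shift=7
  byte[5]=0x24 cont=0 payload=0x24=36: acc |= 36<<7 -> acc=4702 shift=14 [end]
Varint 3: bytes[4:6] = DE 24 -> value 4702 (2 byte(s))
  byte[6]=0xD5 cont=1 payload=0x55=85: acc |= 85<<0 -> acc=85 shift=7
  byte[7]=0x15 cont=0 payload=0x15=21: acc |= 21<<7 -> acc=2773 shift=14 [end]
Varint 4: bytes[6:8] = D5 15 -> value 2773 (2 byte(s))

Answer: 1136161 65 4702 2773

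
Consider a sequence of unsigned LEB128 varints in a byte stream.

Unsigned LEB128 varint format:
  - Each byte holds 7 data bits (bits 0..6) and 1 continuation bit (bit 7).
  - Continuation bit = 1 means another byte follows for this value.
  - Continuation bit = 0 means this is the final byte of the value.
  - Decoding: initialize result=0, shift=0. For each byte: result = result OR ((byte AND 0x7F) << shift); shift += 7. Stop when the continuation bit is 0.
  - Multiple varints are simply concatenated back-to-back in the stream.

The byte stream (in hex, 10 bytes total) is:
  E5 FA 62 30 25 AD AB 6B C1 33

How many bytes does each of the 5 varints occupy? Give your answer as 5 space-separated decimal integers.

  byte[0]=0xE5 cont=1 payload=0x65=101: acc |= 101<<0 -> acc=101 shift=7
  byte[1]=0xFA cont=1 payload=0x7A=122: acc |= 122<<7 -> acc=15717 shift=14
  byte[2]=0x62 cont=0 payload=0x62=98: acc |= 98<<14 -> acc=1621349 shift=21 [end]
Varint 1: bytes[0:3] = E5 FA 62 -> value 1621349 (3 byte(s))
  byte[3]=0x30 cont=0 payload=0x30=48: acc |= 48<<0 -> acc=48 shift=7 [end]
Varint 2: bytes[3:4] = 30 -> value 48 (1 byte(s))
  byte[4]=0x25 cont=0 payload=0x25=37: acc |= 37<<0 -> acc=37 shift=7 [end]
Varint 3: bytes[4:5] = 25 -> value 37 (1 byte(s))
  byte[5]=0xAD cont=1 payload=0x2D=45: acc |= 45<<0 -> acc=45 shift=7
  byte[6]=0xAB cont=1 payload=0x2B=43: acc |= 43<<7 -> acc=5549 shift=14
  byte[7]=0x6B cont=0 payload=0x6B=107: acc |= 107<<14 -> acc=1758637 shift=21 [end]
Varint 4: bytes[5:8] = AD AB 6B -> value 1758637 (3 byte(s))
  byte[8]=0xC1 cont=1 payload=0x41=65: acc |= 65<<0 -> acc=65 shift=7
  byte[9]=0x33 cont=0 payload=0x33=51: acc |= 51<<7 -> acc=6593 shift=14 [end]
Varint 5: bytes[8:10] = C1 33 -> value 6593 (2 byte(s))

Answer: 3 1 1 3 2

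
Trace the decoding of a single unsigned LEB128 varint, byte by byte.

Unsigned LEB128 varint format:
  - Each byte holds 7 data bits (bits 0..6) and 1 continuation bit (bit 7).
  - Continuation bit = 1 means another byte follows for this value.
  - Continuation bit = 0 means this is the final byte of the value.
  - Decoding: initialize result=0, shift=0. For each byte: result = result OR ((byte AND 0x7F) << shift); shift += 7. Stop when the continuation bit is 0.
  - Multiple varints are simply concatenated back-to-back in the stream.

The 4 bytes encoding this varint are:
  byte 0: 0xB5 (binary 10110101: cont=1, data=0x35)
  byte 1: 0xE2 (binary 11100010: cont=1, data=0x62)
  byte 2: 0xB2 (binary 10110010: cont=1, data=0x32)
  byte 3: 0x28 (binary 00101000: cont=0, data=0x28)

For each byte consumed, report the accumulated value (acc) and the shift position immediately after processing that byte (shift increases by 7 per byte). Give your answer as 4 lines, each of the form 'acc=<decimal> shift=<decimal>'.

byte 0=0xB5: payload=0x35=53, contrib = 53<<0 = 53; acc -> 53, shift -> 7
byte 1=0xE2: payload=0x62=98, contrib = 98<<7 = 12544; acc -> 12597, shift -> 14
byte 2=0xB2: payload=0x32=50, contrib = 50<<14 = 819200; acc -> 831797, shift -> 21
byte 3=0x28: payload=0x28=40, contrib = 40<<21 = 83886080; acc -> 84717877, shift -> 28

Answer: acc=53 shift=7
acc=12597 shift=14
acc=831797 shift=21
acc=84717877 shift=28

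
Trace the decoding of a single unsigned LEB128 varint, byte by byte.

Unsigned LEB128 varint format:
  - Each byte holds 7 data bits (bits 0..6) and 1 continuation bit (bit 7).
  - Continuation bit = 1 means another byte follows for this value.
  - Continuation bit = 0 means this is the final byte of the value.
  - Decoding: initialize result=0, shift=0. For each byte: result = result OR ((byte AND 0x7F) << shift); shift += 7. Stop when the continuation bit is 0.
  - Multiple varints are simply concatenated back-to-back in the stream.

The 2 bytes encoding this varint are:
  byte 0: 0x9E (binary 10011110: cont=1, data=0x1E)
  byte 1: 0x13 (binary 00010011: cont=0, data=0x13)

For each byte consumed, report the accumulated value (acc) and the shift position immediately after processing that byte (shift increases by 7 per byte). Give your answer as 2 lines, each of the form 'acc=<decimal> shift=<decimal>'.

Answer: acc=30 shift=7
acc=2462 shift=14

Derivation:
byte 0=0x9E: payload=0x1E=30, contrib = 30<<0 = 30; acc -> 30, shift -> 7
byte 1=0x13: payload=0x13=19, contrib = 19<<7 = 2432; acc -> 2462, shift -> 14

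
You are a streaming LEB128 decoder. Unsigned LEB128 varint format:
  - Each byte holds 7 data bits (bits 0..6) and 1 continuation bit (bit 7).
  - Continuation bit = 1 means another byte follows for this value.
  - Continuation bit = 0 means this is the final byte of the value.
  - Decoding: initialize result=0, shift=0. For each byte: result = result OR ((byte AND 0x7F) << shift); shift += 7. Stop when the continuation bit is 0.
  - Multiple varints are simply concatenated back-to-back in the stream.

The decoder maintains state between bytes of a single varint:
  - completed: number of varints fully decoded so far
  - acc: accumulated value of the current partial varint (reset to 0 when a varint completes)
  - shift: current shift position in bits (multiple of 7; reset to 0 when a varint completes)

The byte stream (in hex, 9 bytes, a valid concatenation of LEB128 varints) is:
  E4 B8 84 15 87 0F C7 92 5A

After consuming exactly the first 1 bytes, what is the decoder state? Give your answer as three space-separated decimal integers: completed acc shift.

byte[0]=0xE4 cont=1 payload=0x64: acc |= 100<<0 -> completed=0 acc=100 shift=7

Answer: 0 100 7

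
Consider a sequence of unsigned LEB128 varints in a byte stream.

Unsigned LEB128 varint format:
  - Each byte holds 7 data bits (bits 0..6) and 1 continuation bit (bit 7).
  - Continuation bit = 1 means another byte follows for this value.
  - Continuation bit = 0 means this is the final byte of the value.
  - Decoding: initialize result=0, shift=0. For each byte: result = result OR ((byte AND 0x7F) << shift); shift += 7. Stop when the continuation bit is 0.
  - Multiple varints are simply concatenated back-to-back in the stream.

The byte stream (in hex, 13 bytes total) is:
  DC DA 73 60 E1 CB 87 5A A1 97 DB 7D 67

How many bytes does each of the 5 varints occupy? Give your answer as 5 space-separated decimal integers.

Answer: 3 1 4 4 1

Derivation:
  byte[0]=0xDC cont=1 payload=0x5C=92: acc |= 92<<0 -> acc=92 shift=7
  byte[1]=0xDA cont=1 payload=0x5A=90: acc |= 90<<7 -> acc=11612 shift=14
  byte[2]=0x73 cont=0 payload=0x73=115: acc |= 115<<14 -> acc=1895772 shift=21 [end]
Varint 1: bytes[0:3] = DC DA 73 -> value 1895772 (3 byte(s))
  byte[3]=0x60 cont=0 payload=0x60=96: acc |= 96<<0 -> acc=96 shift=7 [end]
Varint 2: bytes[3:4] = 60 -> value 96 (1 byte(s))
  byte[4]=0xE1 cont=1 payload=0x61=97: acc |= 97<<0 -> acc=97 shift=7
  byte[5]=0xCB cont=1 payload=0x4B=75: acc |= 75<<7 -> acc=9697 shift=14
  byte[6]=0x87 cont=1 payload=0x07=7: acc |= 7<<14 -> acc=124385 shift=21
  byte[7]=0x5A cont=0 payload=0x5A=90: acc |= 90<<21 -> acc=188868065 shift=28 [end]
Varint 3: bytes[4:8] = E1 CB 87 5A -> value 188868065 (4 byte(s))
  byte[8]=0xA1 cont=1 payload=0x21=33: acc |= 33<<0 -> acc=33 shift=7
  byte[9]=0x97 cont=1 payload=0x17=23: acc |= 23<<7 -> acc=2977 shift=14
  byte[10]=0xDB cont=1 payload=0x5B=91: acc |= 91<<14 -> acc=1493921 shift=21
  byte[11]=0x7D cont=0 payload=0x7D=125: acc |= 125<<21 -> acc=263637921 shift=28 [end]
Varint 4: bytes[8:12] = A1 97 DB 7D -> value 263637921 (4 byte(s))
  byte[12]=0x67 cont=0 payload=0x67=103: acc |= 103<<0 -> acc=103 shift=7 [end]
Varint 5: bytes[12:13] = 67 -> value 103 (1 byte(s))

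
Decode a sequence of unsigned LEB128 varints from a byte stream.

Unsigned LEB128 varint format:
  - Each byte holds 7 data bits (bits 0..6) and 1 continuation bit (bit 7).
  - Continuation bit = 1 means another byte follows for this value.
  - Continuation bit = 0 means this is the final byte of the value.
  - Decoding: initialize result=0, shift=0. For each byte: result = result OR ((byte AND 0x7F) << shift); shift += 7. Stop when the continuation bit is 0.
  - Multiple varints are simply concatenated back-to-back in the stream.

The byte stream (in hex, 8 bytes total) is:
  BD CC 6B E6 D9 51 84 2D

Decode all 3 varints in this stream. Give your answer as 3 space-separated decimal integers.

  byte[0]=0xBD cont=1 payload=0x3D=61: acc |= 61<<0 -> acc=61 shift=7
  byte[1]=0xCC cont=1 payload=0x4C=76: acc |= 76<<7 -> acc=9789 shift=14
  byte[2]=0x6B cont=0 payload=0x6B=107: acc |= 107<<14 -> acc=1762877 shift=21 [end]
Varint 1: bytes[0:3] = BD CC 6B -> value 1762877 (3 byte(s))
  byte[3]=0xE6 cont=1 payload=0x66=102: acc |= 102<<0 -> acc=102 shift=7
  byte[4]=0xD9 cont=1 payload=0x59=89: acc |= 89<<7 -> acc=11494 shift=14
  byte[5]=0x51 cont=0 payload=0x51=81: acc |= 81<<14 -> acc=1338598 shift=21 [end]
Varint 2: bytes[3:6] = E6 D9 51 -> value 1338598 (3 byte(s))
  byte[6]=0x84 cont=1 payload=0x04=4: acc |= 4<<0 -> acc=4 shift=7
  byte[7]=0x2D cont=0 payload=0x2D=45: acc |= 45<<7 -> acc=5764 shift=14 [end]
Varint 3: bytes[6:8] = 84 2D -> value 5764 (2 byte(s))

Answer: 1762877 1338598 5764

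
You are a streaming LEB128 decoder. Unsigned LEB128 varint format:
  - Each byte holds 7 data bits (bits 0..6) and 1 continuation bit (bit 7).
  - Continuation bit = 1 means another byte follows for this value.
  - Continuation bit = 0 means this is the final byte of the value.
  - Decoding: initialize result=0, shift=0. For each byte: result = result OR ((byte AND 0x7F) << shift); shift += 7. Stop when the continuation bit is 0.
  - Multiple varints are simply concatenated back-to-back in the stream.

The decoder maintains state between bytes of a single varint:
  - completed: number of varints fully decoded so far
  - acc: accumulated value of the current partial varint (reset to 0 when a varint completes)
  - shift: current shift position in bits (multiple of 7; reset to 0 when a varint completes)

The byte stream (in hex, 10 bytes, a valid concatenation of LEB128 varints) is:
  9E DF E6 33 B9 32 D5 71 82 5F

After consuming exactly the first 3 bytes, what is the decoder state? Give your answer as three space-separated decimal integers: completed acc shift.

byte[0]=0x9E cont=1 payload=0x1E: acc |= 30<<0 -> completed=0 acc=30 shift=7
byte[1]=0xDF cont=1 payload=0x5F: acc |= 95<<7 -> completed=0 acc=12190 shift=14
byte[2]=0xE6 cont=1 payload=0x66: acc |= 102<<14 -> completed=0 acc=1683358 shift=21

Answer: 0 1683358 21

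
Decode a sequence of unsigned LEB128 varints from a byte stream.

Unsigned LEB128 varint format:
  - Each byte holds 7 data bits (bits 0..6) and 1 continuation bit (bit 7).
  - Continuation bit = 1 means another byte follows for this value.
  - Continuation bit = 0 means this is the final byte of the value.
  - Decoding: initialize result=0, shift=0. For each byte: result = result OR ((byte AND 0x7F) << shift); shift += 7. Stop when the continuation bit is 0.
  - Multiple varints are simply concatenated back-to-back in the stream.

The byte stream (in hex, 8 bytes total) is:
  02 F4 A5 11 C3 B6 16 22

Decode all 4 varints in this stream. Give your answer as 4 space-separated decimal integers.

  byte[0]=0x02 cont=0 payload=0x02=2: acc |= 2<<0 -> acc=2 shift=7 [end]
Varint 1: bytes[0:1] = 02 -> value 2 (1 byte(s))
  byte[1]=0xF4 cont=1 payload=0x74=116: acc |= 116<<0 -> acc=116 shift=7
  byte[2]=0xA5 cont=1 payload=0x25=37: acc |= 37<<7 -> acc=4852 shift=14
  byte[3]=0x11 cont=0 payload=0x11=17: acc |= 17<<14 -> acc=283380 shift=21 [end]
Varint 2: bytes[1:4] = F4 A5 11 -> value 283380 (3 byte(s))
  byte[4]=0xC3 cont=1 payload=0x43=67: acc |= 67<<0 -> acc=67 shift=7
  byte[5]=0xB6 cont=1 payload=0x36=54: acc |= 54<<7 -> acc=6979 shift=14
  byte[6]=0x16 cont=0 payload=0x16=22: acc |= 22<<14 -> acc=367427 shift=21 [end]
Varint 3: bytes[4:7] = C3 B6 16 -> value 367427 (3 byte(s))
  byte[7]=0x22 cont=0 payload=0x22=34: acc |= 34<<0 -> acc=34 shift=7 [end]
Varint 4: bytes[7:8] = 22 -> value 34 (1 byte(s))

Answer: 2 283380 367427 34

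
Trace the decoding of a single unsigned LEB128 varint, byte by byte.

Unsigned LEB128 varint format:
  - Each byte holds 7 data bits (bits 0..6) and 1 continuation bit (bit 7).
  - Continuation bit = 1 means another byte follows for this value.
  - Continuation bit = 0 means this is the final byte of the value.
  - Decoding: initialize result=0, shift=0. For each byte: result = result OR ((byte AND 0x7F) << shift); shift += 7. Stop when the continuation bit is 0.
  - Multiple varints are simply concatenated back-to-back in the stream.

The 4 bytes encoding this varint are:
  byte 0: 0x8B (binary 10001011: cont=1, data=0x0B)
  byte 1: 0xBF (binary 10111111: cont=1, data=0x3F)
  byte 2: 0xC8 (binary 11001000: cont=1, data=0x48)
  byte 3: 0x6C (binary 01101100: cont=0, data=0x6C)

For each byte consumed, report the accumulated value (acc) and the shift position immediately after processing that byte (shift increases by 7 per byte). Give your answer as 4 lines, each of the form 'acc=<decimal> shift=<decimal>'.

byte 0=0x8B: payload=0x0B=11, contrib = 11<<0 = 11; acc -> 11, shift -> 7
byte 1=0xBF: payload=0x3F=63, contrib = 63<<7 = 8064; acc -> 8075, shift -> 14
byte 2=0xC8: payload=0x48=72, contrib = 72<<14 = 1179648; acc -> 1187723, shift -> 21
byte 3=0x6C: payload=0x6C=108, contrib = 108<<21 = 226492416; acc -> 227680139, shift -> 28

Answer: acc=11 shift=7
acc=8075 shift=14
acc=1187723 shift=21
acc=227680139 shift=28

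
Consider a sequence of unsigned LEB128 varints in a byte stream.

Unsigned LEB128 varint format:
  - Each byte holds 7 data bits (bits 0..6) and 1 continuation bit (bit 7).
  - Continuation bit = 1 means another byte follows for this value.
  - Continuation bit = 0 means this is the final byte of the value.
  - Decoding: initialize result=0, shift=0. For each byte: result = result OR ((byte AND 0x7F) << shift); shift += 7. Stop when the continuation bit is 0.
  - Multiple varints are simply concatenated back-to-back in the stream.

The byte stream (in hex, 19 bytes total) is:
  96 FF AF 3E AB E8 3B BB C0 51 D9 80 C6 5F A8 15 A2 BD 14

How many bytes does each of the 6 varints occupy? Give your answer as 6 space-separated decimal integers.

  byte[0]=0x96 cont=1 payload=0x16=22: acc |= 22<<0 -> acc=22 shift=7
  byte[1]=0xFF cont=1 payload=0x7F=127: acc |= 127<<7 -> acc=16278 shift=14
  byte[2]=0xAF cont=1 payload=0x2F=47: acc |= 47<<14 -> acc=786326 shift=21
  byte[3]=0x3E cont=0 payload=0x3E=62: acc |= 62<<21 -> acc=130809750 shift=28 [end]
Varint 1: bytes[0:4] = 96 FF AF 3E -> value 130809750 (4 byte(s))
  byte[4]=0xAB cont=1 payload=0x2B=43: acc |= 43<<0 -> acc=43 shift=7
  byte[5]=0xE8 cont=1 payload=0x68=104: acc |= 104<<7 -> acc=13355 shift=14
  byte[6]=0x3B cont=0 payload=0x3B=59: acc |= 59<<14 -> acc=980011 shift=21 [end]
Varint 2: bytes[4:7] = AB E8 3B -> value 980011 (3 byte(s))
  byte[7]=0xBB cont=1 payload=0x3B=59: acc |= 59<<0 -> acc=59 shift=7
  byte[8]=0xC0 cont=1 payload=0x40=64: acc |= 64<<7 -> acc=8251 shift=14
  byte[9]=0x51 cont=0 payload=0x51=81: acc |= 81<<14 -> acc=1335355 shift=21 [end]
Varint 3: bytes[7:10] = BB C0 51 -> value 1335355 (3 byte(s))
  byte[10]=0xD9 cont=1 payload=0x59=89: acc |= 89<<0 -> acc=89 shift=7
  byte[11]=0x80 cont=1 payload=0x00=0: acc |= 0<<7 -> acc=89 shift=14
  byte[12]=0xC6 cont=1 payload=0x46=70: acc |= 70<<14 -> acc=1146969 shift=21
  byte[13]=0x5F cont=0 payload=0x5F=95: acc |= 95<<21 -> acc=200376409 shift=28 [end]
Varint 4: bytes[10:14] = D9 80 C6 5F -> value 200376409 (4 byte(s))
  byte[14]=0xA8 cont=1 payload=0x28=40: acc |= 40<<0 -> acc=40 shift=7
  byte[15]=0x15 cont=0 payload=0x15=21: acc |= 21<<7 -> acc=2728 shift=14 [end]
Varint 5: bytes[14:16] = A8 15 -> value 2728 (2 byte(s))
  byte[16]=0xA2 cont=1 payload=0x22=34: acc |= 34<<0 -> acc=34 shift=7
  byte[17]=0xBD cont=1 payload=0x3D=61: acc |= 61<<7 -> acc=7842 shift=14
  byte[18]=0x14 cont=0 payload=0x14=20: acc |= 20<<14 -> acc=335522 shift=21 [end]
Varint 6: bytes[16:19] = A2 BD 14 -> value 335522 (3 byte(s))

Answer: 4 3 3 4 2 3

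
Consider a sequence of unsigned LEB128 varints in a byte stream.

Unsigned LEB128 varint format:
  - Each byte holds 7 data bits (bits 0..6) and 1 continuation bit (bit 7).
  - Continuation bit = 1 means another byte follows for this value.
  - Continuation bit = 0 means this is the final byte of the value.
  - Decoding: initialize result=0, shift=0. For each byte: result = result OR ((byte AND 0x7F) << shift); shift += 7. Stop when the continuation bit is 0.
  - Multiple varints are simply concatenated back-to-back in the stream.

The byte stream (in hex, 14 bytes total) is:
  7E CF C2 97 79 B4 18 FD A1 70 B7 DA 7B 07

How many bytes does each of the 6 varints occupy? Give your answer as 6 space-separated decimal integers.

  byte[0]=0x7E cont=0 payload=0x7E=126: acc |= 126<<0 -> acc=126 shift=7 [end]
Varint 1: bytes[0:1] = 7E -> value 126 (1 byte(s))
  byte[1]=0xCF cont=1 payload=0x4F=79: acc |= 79<<0 -> acc=79 shift=7
  byte[2]=0xC2 cont=1 payload=0x42=66: acc |= 66<<7 -> acc=8527 shift=14
  byte[3]=0x97 cont=1 payload=0x17=23: acc |= 23<<14 -> acc=385359 shift=21
  byte[4]=0x79 cont=0 payload=0x79=121: acc |= 121<<21 -> acc=254140751 shift=28 [end]
Varint 2: bytes[1:5] = CF C2 97 79 -> value 254140751 (4 byte(s))
  byte[5]=0xB4 cont=1 payload=0x34=52: acc |= 52<<0 -> acc=52 shift=7
  byte[6]=0x18 cont=0 payload=0x18=24: acc |= 24<<7 -> acc=3124 shift=14 [end]
Varint 3: bytes[5:7] = B4 18 -> value 3124 (2 byte(s))
  byte[7]=0xFD cont=1 payload=0x7D=125: acc |= 125<<0 -> acc=125 shift=7
  byte[8]=0xA1 cont=1 payload=0x21=33: acc |= 33<<7 -> acc=4349 shift=14
  byte[9]=0x70 cont=0 payload=0x70=112: acc |= 112<<14 -> acc=1839357 shift=21 [end]
Varint 4: bytes[7:10] = FD A1 70 -> value 1839357 (3 byte(s))
  byte[10]=0xB7 cont=1 payload=0x37=55: acc |= 55<<0 -> acc=55 shift=7
  byte[11]=0xDA cont=1 payload=0x5A=90: acc |= 90<<7 -> acc=11575 shift=14
  byte[12]=0x7B cont=0 payload=0x7B=123: acc |= 123<<14 -> acc=2026807 shift=21 [end]
Varint 5: bytes[10:13] = B7 DA 7B -> value 2026807 (3 byte(s))
  byte[13]=0x07 cont=0 payload=0x07=7: acc |= 7<<0 -> acc=7 shift=7 [end]
Varint 6: bytes[13:14] = 07 -> value 7 (1 byte(s))

Answer: 1 4 2 3 3 1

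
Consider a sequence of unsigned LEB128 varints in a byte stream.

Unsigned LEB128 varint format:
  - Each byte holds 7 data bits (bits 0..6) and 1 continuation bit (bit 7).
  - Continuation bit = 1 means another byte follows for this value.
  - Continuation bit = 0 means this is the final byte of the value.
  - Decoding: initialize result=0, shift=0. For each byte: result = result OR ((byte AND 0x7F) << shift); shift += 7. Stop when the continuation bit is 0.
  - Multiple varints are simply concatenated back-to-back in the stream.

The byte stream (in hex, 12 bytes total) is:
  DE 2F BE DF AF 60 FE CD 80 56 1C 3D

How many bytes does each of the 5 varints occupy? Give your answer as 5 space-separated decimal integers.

  byte[0]=0xDE cont=1 payload=0x5E=94: acc |= 94<<0 -> acc=94 shift=7
  byte[1]=0x2F cont=0 payload=0x2F=47: acc |= 47<<7 -> acc=6110 shift=14 [end]
Varint 1: bytes[0:2] = DE 2F -> value 6110 (2 byte(s))
  byte[2]=0xBE cont=1 payload=0x3E=62: acc |= 62<<0 -> acc=62 shift=7
  byte[3]=0xDF cont=1 payload=0x5F=95: acc |= 95<<7 -> acc=12222 shift=14
  byte[4]=0xAF cont=1 payload=0x2F=47: acc |= 47<<14 -> acc=782270 shift=21
  byte[5]=0x60 cont=0 payload=0x60=96: acc |= 96<<21 -> acc=202108862 shift=28 [end]
Varint 2: bytes[2:6] = BE DF AF 60 -> value 202108862 (4 byte(s))
  byte[6]=0xFE cont=1 payload=0x7E=126: acc |= 126<<0 -> acc=126 shift=7
  byte[7]=0xCD cont=1 payload=0x4D=77: acc |= 77<<7 -> acc=9982 shift=14
  byte[8]=0x80 cont=1 payload=0x00=0: acc |= 0<<14 -> acc=9982 shift=21
  byte[9]=0x56 cont=0 payload=0x56=86: acc |= 86<<21 -> acc=180365054 shift=28 [end]
Varint 3: bytes[6:10] = FE CD 80 56 -> value 180365054 (4 byte(s))
  byte[10]=0x1C cont=0 payload=0x1C=28: acc |= 28<<0 -> acc=28 shift=7 [end]
Varint 4: bytes[10:11] = 1C -> value 28 (1 byte(s))
  byte[11]=0x3D cont=0 payload=0x3D=61: acc |= 61<<0 -> acc=61 shift=7 [end]
Varint 5: bytes[11:12] = 3D -> value 61 (1 byte(s))

Answer: 2 4 4 1 1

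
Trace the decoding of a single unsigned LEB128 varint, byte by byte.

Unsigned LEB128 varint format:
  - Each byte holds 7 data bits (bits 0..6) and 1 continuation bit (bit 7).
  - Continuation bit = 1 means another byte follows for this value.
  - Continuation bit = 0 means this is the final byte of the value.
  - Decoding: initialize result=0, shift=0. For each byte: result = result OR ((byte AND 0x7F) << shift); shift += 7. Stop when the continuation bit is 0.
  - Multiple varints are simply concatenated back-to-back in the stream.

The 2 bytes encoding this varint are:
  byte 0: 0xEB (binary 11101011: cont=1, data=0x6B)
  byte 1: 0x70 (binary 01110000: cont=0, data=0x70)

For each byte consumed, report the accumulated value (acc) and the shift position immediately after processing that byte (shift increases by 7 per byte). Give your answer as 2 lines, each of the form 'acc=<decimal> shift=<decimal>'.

Answer: acc=107 shift=7
acc=14443 shift=14

Derivation:
byte 0=0xEB: payload=0x6B=107, contrib = 107<<0 = 107; acc -> 107, shift -> 7
byte 1=0x70: payload=0x70=112, contrib = 112<<7 = 14336; acc -> 14443, shift -> 14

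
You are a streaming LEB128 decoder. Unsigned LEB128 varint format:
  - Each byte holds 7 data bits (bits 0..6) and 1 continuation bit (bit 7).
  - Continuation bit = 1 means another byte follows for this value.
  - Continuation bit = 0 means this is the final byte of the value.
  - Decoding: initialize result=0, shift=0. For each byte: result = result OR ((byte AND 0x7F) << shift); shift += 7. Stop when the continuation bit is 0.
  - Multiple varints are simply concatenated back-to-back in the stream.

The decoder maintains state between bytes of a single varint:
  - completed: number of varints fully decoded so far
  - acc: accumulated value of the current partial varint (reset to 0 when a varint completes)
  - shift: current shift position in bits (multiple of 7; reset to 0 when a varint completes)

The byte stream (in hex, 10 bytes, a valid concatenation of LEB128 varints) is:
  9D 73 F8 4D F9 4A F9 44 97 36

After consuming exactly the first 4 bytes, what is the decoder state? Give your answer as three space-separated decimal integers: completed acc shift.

byte[0]=0x9D cont=1 payload=0x1D: acc |= 29<<0 -> completed=0 acc=29 shift=7
byte[1]=0x73 cont=0 payload=0x73: varint #1 complete (value=14749); reset -> completed=1 acc=0 shift=0
byte[2]=0xF8 cont=1 payload=0x78: acc |= 120<<0 -> completed=1 acc=120 shift=7
byte[3]=0x4D cont=0 payload=0x4D: varint #2 complete (value=9976); reset -> completed=2 acc=0 shift=0

Answer: 2 0 0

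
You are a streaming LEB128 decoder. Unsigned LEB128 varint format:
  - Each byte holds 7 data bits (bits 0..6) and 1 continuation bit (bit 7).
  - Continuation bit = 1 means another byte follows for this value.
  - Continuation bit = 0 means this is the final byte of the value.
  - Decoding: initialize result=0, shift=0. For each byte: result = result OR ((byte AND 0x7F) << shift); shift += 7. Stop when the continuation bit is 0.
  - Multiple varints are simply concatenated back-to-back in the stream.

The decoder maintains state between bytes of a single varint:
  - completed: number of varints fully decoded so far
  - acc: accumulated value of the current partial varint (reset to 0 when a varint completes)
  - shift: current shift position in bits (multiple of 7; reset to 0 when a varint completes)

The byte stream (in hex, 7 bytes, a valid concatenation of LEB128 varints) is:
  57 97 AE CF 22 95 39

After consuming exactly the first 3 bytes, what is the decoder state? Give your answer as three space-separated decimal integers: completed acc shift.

byte[0]=0x57 cont=0 payload=0x57: varint #1 complete (value=87); reset -> completed=1 acc=0 shift=0
byte[1]=0x97 cont=1 payload=0x17: acc |= 23<<0 -> completed=1 acc=23 shift=7
byte[2]=0xAE cont=1 payload=0x2E: acc |= 46<<7 -> completed=1 acc=5911 shift=14

Answer: 1 5911 14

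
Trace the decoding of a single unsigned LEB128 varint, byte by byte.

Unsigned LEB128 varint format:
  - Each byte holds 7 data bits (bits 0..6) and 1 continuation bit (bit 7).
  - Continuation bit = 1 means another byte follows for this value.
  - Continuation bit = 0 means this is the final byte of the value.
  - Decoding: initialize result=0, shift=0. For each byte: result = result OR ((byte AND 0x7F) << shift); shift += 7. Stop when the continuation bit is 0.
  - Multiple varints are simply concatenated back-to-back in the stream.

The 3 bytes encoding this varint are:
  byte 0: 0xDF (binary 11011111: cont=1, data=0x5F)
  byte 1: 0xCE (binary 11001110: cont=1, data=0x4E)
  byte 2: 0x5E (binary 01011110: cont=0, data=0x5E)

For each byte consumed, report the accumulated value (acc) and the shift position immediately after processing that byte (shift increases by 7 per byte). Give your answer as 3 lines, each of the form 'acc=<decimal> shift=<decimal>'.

Answer: acc=95 shift=7
acc=10079 shift=14
acc=1550175 shift=21

Derivation:
byte 0=0xDF: payload=0x5F=95, contrib = 95<<0 = 95; acc -> 95, shift -> 7
byte 1=0xCE: payload=0x4E=78, contrib = 78<<7 = 9984; acc -> 10079, shift -> 14
byte 2=0x5E: payload=0x5E=94, contrib = 94<<14 = 1540096; acc -> 1550175, shift -> 21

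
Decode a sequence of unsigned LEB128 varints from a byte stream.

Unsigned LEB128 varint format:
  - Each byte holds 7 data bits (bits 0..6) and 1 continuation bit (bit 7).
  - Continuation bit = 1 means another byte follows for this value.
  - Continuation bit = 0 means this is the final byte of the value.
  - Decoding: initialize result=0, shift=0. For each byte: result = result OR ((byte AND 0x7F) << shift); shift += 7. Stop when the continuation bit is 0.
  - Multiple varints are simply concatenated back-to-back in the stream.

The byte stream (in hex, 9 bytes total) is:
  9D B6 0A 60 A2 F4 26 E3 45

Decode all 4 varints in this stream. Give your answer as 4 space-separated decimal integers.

Answer: 170781 96 637474 8931

Derivation:
  byte[0]=0x9D cont=1 payload=0x1D=29: acc |= 29<<0 -> acc=29 shift=7
  byte[1]=0xB6 cont=1 payload=0x36=54: acc |= 54<<7 -> acc=6941 shift=14
  byte[2]=0x0A cont=0 payload=0x0A=10: acc |= 10<<14 -> acc=170781 shift=21 [end]
Varint 1: bytes[0:3] = 9D B6 0A -> value 170781 (3 byte(s))
  byte[3]=0x60 cont=0 payload=0x60=96: acc |= 96<<0 -> acc=96 shift=7 [end]
Varint 2: bytes[3:4] = 60 -> value 96 (1 byte(s))
  byte[4]=0xA2 cont=1 payload=0x22=34: acc |= 34<<0 -> acc=34 shift=7
  byte[5]=0xF4 cont=1 payload=0x74=116: acc |= 116<<7 -> acc=14882 shift=14
  byte[6]=0x26 cont=0 payload=0x26=38: acc |= 38<<14 -> acc=637474 shift=21 [end]
Varint 3: bytes[4:7] = A2 F4 26 -> value 637474 (3 byte(s))
  byte[7]=0xE3 cont=1 payload=0x63=99: acc |= 99<<0 -> acc=99 shift=7
  byte[8]=0x45 cont=0 payload=0x45=69: acc |= 69<<7 -> acc=8931 shift=14 [end]
Varint 4: bytes[7:9] = E3 45 -> value 8931 (2 byte(s))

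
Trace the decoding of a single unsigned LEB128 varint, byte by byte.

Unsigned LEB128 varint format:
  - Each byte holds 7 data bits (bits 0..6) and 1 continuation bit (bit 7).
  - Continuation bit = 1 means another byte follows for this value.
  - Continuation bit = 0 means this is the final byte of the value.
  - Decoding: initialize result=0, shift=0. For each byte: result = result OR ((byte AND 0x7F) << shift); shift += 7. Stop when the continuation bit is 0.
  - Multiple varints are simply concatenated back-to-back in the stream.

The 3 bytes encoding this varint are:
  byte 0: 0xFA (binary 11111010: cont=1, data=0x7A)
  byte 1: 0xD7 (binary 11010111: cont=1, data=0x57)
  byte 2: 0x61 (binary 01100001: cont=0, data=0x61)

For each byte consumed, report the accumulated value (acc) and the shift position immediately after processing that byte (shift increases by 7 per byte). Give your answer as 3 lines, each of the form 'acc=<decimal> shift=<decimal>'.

Answer: acc=122 shift=7
acc=11258 shift=14
acc=1600506 shift=21

Derivation:
byte 0=0xFA: payload=0x7A=122, contrib = 122<<0 = 122; acc -> 122, shift -> 7
byte 1=0xD7: payload=0x57=87, contrib = 87<<7 = 11136; acc -> 11258, shift -> 14
byte 2=0x61: payload=0x61=97, contrib = 97<<14 = 1589248; acc -> 1600506, shift -> 21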